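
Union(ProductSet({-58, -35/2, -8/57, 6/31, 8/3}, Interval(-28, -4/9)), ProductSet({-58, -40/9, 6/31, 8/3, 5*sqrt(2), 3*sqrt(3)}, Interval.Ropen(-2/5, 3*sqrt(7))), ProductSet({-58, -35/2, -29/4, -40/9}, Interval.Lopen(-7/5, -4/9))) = Union(ProductSet({-58, -35/2, -29/4, -40/9}, Interval.Lopen(-7/5, -4/9)), ProductSet({-58, -35/2, -8/57, 6/31, 8/3}, Interval(-28, -4/9)), ProductSet({-58, -40/9, 6/31, 8/3, 5*sqrt(2), 3*sqrt(3)}, Interval.Ropen(-2/5, 3*sqrt(7))))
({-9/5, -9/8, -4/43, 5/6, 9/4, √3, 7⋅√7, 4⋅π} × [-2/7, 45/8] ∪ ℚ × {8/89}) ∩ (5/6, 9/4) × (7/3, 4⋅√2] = {√3} × (7/3, 45/8]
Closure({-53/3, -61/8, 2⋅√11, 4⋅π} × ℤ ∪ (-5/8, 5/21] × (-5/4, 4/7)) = ({-5/8, 5/21} × [-5/4, 4/7]) ∪ ([-5/8, 5/21] × {-5/4, 4/7}) ∪ ((-5/8, 5/21] × (-5/4, 4/7)) ∪ ({-53/3, -61/8, 2⋅√11, 4⋅π} × ℤ)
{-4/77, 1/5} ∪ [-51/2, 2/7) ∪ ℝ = (-∞, ∞)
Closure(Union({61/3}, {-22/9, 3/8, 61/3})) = {-22/9, 3/8, 61/3}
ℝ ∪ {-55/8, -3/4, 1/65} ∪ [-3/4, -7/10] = (-∞, ∞)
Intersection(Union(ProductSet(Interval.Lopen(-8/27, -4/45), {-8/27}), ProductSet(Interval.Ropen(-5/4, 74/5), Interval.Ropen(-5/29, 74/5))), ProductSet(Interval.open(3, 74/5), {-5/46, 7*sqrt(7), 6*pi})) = ProductSet(Interval.open(3, 74/5), {-5/46})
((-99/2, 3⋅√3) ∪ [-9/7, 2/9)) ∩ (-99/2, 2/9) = (-99/2, 2/9)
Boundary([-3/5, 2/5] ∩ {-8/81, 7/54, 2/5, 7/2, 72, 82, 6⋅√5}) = {-8/81, 7/54, 2/5}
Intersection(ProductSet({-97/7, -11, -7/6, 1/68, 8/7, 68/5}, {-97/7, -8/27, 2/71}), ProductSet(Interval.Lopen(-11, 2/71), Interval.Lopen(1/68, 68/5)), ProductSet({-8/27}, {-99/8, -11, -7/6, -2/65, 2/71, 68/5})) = EmptySet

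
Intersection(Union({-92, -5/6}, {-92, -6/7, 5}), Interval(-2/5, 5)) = {5}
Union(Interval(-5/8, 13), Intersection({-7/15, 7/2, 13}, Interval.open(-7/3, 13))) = Interval(-5/8, 13)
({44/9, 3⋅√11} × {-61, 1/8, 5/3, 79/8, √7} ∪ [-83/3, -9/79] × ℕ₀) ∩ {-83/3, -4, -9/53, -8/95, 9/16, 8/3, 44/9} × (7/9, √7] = ({44/9} × {5/3, √7}) ∪ ({-83/3, -4, -9/53} × {1, 2})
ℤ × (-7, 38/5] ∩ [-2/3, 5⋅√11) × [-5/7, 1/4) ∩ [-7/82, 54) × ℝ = {0, 1, …, 16} × [-5/7, 1/4)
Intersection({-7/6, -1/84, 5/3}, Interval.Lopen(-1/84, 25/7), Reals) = {5/3}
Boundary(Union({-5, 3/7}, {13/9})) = {-5, 3/7, 13/9}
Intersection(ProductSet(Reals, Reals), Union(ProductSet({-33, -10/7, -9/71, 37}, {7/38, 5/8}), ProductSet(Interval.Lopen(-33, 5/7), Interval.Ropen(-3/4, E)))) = Union(ProductSet({-33, -10/7, -9/71, 37}, {7/38, 5/8}), ProductSet(Interval.Lopen(-33, 5/7), Interval.Ropen(-3/4, E)))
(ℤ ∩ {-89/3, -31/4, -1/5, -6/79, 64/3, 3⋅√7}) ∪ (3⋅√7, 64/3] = (3⋅√7, 64/3]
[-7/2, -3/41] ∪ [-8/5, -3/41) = [-7/2, -3/41]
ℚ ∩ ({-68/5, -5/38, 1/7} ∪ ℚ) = ℚ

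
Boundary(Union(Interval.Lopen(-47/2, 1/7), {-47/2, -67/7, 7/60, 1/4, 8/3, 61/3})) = {-47/2, 1/7, 1/4, 8/3, 61/3}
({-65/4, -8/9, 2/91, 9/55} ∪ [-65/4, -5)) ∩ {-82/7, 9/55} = {-82/7, 9/55}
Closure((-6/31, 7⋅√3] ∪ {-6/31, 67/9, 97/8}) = [-6/31, 7⋅√3] ∪ {97/8}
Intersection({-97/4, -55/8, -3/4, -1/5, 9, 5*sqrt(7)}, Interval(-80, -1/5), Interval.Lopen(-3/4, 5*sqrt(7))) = {-1/5}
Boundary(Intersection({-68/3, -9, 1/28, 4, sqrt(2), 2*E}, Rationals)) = {-68/3, -9, 1/28, 4}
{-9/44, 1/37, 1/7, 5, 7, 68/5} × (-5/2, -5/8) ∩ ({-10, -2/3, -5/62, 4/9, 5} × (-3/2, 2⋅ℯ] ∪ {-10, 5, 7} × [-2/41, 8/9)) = {5} × (-3/2, -5/8)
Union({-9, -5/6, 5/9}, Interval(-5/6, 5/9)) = Union({-9}, Interval(-5/6, 5/9))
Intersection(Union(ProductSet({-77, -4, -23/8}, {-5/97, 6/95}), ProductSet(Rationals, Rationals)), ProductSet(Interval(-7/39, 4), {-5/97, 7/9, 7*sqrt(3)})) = ProductSet(Intersection(Interval(-7/39, 4), Rationals), {-5/97, 7/9})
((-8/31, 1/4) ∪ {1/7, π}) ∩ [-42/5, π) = (-8/31, 1/4)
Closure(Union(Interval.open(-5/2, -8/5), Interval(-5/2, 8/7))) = Interval(-5/2, 8/7)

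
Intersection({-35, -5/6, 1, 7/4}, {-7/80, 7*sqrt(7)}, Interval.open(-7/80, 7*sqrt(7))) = EmptySet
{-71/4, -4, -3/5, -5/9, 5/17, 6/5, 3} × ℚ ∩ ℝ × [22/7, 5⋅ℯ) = {-71/4, -4, -3/5, -5/9, 5/17, 6/5, 3} × (ℚ ∩ [22/7, 5⋅ℯ))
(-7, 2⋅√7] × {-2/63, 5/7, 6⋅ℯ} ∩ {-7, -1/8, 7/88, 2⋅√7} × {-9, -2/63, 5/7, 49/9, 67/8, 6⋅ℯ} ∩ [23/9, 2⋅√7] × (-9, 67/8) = {2⋅√7} × {-2/63, 5/7}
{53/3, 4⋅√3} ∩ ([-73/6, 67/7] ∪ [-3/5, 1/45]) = {4⋅√3}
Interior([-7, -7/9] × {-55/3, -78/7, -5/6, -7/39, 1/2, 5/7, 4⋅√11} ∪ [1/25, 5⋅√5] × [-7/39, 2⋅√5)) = (1/25, 5⋅√5) × (-7/39, 2⋅√5)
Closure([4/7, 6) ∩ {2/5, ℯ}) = {ℯ}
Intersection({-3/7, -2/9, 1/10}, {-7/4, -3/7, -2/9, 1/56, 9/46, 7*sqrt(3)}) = {-3/7, -2/9}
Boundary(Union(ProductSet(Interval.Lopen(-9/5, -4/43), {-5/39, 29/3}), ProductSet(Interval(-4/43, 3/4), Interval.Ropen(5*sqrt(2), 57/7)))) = Union(ProductSet({-4/43, 3/4}, Interval(5*sqrt(2), 57/7)), ProductSet(Interval(-9/5, -4/43), {-5/39, 29/3}), ProductSet(Interval(-4/43, 3/4), {57/7, 5*sqrt(2)}))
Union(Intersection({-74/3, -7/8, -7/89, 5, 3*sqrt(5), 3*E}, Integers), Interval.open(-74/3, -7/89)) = Union({5}, Interval.open(-74/3, -7/89))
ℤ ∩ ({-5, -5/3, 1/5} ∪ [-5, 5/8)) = {-5, -4, …, 0}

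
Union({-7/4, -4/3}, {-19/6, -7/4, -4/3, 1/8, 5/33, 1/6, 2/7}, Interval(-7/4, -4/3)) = Union({-19/6, 1/8, 5/33, 1/6, 2/7}, Interval(-7/4, -4/3))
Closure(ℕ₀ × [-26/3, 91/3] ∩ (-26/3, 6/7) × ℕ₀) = {0} × {0, 1, …, 30}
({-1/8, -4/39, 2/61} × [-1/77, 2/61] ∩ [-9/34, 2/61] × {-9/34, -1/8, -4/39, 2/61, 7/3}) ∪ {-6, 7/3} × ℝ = ({-6, 7/3} × ℝ) ∪ ({-1/8, -4/39, 2/61} × {2/61})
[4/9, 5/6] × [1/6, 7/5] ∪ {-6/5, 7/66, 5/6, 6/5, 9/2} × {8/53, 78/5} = ({-6/5, 7/66, 5/6, 6/5, 9/2} × {8/53, 78/5}) ∪ ([4/9, 5/6] × [1/6, 7/5])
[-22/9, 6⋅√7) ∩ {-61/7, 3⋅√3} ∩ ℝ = {3⋅√3}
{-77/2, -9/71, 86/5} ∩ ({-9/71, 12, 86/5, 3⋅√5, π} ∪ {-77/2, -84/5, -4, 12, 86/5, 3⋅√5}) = {-77/2, -9/71, 86/5}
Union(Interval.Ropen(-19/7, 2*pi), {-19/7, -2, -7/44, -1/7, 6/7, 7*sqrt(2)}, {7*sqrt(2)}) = Union({7*sqrt(2)}, Interval.Ropen(-19/7, 2*pi))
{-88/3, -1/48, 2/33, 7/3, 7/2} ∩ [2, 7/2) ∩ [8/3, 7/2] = ∅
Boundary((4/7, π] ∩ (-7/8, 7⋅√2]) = {4/7, π}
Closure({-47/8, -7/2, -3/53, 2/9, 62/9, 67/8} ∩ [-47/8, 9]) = {-47/8, -7/2, -3/53, 2/9, 62/9, 67/8}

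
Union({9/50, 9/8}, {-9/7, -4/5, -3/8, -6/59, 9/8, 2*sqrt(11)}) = {-9/7, -4/5, -3/8, -6/59, 9/50, 9/8, 2*sqrt(11)}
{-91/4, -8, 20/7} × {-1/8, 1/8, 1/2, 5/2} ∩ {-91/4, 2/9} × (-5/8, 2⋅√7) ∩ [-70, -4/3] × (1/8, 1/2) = ∅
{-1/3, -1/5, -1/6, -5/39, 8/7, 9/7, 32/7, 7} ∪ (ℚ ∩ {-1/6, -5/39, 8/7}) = {-1/3, -1/5, -1/6, -5/39, 8/7, 9/7, 32/7, 7}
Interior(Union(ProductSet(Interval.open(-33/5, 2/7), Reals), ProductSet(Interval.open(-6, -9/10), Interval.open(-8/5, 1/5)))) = ProductSet(Interval.open(-33/5, 2/7), Reals)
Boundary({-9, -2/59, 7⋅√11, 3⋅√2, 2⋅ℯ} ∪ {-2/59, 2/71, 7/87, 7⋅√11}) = {-9, -2/59, 2/71, 7/87, 7⋅√11, 3⋅√2, 2⋅ℯ}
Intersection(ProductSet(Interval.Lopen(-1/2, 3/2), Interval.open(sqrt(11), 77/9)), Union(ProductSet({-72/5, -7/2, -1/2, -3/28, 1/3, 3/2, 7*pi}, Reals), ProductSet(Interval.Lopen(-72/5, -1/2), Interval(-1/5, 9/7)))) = ProductSet({-3/28, 1/3, 3/2}, Interval.open(sqrt(11), 77/9))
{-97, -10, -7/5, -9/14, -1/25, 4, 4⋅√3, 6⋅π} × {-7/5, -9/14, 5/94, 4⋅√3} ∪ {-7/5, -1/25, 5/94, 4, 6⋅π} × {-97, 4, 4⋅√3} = ({-7/5, -1/25, 5/94, 4, 6⋅π} × {-97, 4, 4⋅√3}) ∪ ({-97, -10, -7/5, -9/14, -1/25, 4, 4⋅√3, 6⋅π} × {-7/5, -9/14, 5/94, 4⋅√3})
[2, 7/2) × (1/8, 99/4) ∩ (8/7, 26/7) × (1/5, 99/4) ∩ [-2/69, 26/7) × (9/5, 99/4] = [2, 7/2) × (9/5, 99/4)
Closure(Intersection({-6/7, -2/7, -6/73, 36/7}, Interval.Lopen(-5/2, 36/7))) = {-6/7, -2/7, -6/73, 36/7}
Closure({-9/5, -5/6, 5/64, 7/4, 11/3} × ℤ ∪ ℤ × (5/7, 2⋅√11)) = ({-9/5, -5/6, 5/64, 7/4, 11/3} × ℤ) ∪ (ℤ × [5/7, 2⋅√11])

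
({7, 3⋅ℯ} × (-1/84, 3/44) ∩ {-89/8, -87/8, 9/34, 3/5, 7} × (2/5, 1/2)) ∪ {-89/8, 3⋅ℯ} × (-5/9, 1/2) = {-89/8, 3⋅ℯ} × (-5/9, 1/2)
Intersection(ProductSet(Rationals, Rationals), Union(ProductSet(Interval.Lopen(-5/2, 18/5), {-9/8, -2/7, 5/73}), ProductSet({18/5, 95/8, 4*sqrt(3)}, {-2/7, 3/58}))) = Union(ProductSet({18/5, 95/8}, {-2/7, 3/58}), ProductSet(Intersection(Interval.Lopen(-5/2, 18/5), Rationals), {-9/8, -2/7, 5/73}))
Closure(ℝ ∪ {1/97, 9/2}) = ℝ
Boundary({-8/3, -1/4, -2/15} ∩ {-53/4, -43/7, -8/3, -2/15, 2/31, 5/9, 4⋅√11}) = {-8/3, -2/15}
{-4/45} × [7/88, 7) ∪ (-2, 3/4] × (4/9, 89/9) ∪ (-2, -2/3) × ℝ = ((-2, -2/3) × ℝ) ∪ ({-4/45} × [7/88, 7)) ∪ ((-2, 3/4] × (4/9, 89/9))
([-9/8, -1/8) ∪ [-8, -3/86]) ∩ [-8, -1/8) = [-8, -1/8)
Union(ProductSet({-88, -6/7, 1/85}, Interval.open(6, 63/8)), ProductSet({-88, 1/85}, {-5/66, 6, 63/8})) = Union(ProductSet({-88, 1/85}, {-5/66, 6, 63/8}), ProductSet({-88, -6/7, 1/85}, Interval.open(6, 63/8)))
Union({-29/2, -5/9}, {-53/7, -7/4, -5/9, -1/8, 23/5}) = {-29/2, -53/7, -7/4, -5/9, -1/8, 23/5}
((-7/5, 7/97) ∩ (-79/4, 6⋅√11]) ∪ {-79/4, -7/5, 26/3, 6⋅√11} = {-79/4, 26/3, 6⋅√11} ∪ [-7/5, 7/97)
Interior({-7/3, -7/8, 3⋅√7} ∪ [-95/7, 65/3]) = (-95/7, 65/3)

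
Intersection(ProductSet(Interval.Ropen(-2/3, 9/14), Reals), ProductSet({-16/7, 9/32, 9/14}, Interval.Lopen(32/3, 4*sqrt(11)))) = ProductSet({9/32}, Interval.Lopen(32/3, 4*sqrt(11)))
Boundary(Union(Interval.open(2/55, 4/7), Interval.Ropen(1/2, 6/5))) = {2/55, 6/5}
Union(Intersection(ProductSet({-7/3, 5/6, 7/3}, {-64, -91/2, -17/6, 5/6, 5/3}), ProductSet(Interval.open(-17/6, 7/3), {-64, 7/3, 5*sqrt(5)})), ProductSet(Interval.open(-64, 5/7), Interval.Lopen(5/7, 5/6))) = Union(ProductSet({-7/3, 5/6}, {-64}), ProductSet(Interval.open(-64, 5/7), Interval.Lopen(5/7, 5/6)))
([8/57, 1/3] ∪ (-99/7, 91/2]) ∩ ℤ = {-14, -13, …, 45}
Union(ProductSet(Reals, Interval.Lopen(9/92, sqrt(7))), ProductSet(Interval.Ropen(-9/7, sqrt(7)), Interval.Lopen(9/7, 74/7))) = Union(ProductSet(Interval.Ropen(-9/7, sqrt(7)), Interval.Lopen(9/7, 74/7)), ProductSet(Reals, Interval.Lopen(9/92, sqrt(7))))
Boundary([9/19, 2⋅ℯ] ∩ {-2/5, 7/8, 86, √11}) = {7/8, √11}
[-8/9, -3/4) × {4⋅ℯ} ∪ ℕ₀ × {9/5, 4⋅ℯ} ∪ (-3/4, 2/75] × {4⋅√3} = (ℕ₀ × {9/5, 4⋅ℯ}) ∪ ([-8/9, -3/4) × {4⋅ℯ}) ∪ ((-3/4, 2/75] × {4⋅√3})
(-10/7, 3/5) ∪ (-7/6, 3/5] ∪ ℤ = ℤ ∪ (-10/7, 3/5]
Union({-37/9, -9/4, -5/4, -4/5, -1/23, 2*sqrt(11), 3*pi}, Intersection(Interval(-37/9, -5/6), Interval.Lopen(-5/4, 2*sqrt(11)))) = Union({-37/9, -9/4, -4/5, -1/23, 2*sqrt(11), 3*pi}, Interval(-5/4, -5/6))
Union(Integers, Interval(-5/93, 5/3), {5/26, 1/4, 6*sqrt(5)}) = Union({6*sqrt(5)}, Integers, Interval(-5/93, 5/3))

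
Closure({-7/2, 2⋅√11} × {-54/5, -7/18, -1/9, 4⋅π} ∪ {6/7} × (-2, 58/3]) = ({6/7} × [-2, 58/3]) ∪ ({-7/2, 2⋅√11} × {-54/5, -7/18, -1/9, 4⋅π})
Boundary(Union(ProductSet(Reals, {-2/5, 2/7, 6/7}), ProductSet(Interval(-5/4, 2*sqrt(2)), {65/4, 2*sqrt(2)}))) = Union(ProductSet(Interval(-5/4, 2*sqrt(2)), {65/4, 2*sqrt(2)}), ProductSet(Reals, {-2/5, 2/7, 6/7}))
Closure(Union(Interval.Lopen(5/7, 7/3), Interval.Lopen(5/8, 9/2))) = Interval(5/8, 9/2)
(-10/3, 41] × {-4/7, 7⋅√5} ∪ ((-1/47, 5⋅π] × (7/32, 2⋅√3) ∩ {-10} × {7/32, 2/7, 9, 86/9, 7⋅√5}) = (-10/3, 41] × {-4/7, 7⋅√5}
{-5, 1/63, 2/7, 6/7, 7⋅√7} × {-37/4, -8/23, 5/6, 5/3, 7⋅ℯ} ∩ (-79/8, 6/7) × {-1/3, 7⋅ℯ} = {-5, 1/63, 2/7} × {7⋅ℯ}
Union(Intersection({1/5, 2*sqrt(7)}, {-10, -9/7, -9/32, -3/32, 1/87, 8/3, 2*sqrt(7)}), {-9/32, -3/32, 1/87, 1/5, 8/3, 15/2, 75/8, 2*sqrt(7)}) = {-9/32, -3/32, 1/87, 1/5, 8/3, 15/2, 75/8, 2*sqrt(7)}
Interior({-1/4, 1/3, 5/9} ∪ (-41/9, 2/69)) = (-41/9, 2/69)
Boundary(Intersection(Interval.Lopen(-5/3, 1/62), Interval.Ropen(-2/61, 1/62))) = {-2/61, 1/62}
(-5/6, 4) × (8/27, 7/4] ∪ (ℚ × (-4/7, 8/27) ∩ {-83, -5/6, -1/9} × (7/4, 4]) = (-5/6, 4) × (8/27, 7/4]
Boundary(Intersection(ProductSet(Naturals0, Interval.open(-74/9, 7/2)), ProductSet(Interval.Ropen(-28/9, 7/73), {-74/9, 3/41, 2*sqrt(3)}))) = ProductSet(Range(0, 1, 1), {3/41, 2*sqrt(3)})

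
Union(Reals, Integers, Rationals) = Reals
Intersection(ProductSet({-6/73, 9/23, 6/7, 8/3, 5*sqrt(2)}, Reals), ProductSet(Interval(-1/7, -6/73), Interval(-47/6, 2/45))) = ProductSet({-6/73}, Interval(-47/6, 2/45))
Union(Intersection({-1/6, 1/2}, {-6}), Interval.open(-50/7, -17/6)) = Interval.open(-50/7, -17/6)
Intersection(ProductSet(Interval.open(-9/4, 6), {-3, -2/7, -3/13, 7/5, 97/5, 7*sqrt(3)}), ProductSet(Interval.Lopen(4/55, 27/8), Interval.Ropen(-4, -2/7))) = ProductSet(Interval.Lopen(4/55, 27/8), {-3})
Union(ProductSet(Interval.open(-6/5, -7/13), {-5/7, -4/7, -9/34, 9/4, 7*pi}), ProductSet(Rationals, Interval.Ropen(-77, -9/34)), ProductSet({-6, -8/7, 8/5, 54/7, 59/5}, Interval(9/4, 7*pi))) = Union(ProductSet({-6, -8/7, 8/5, 54/7, 59/5}, Interval(9/4, 7*pi)), ProductSet(Interval.open(-6/5, -7/13), {-5/7, -4/7, -9/34, 9/4, 7*pi}), ProductSet(Rationals, Interval.Ropen(-77, -9/34)))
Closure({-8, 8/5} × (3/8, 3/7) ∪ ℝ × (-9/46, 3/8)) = (ℝ × [-9/46, 3/8]) ∪ ({-8, 8/5} × [3/8, 3/7])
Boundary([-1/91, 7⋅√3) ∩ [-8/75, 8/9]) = {-1/91, 8/9}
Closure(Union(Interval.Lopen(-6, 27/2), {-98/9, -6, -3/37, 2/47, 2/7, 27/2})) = Union({-98/9}, Interval(-6, 27/2))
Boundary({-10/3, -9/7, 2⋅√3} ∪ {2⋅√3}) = {-10/3, -9/7, 2⋅√3}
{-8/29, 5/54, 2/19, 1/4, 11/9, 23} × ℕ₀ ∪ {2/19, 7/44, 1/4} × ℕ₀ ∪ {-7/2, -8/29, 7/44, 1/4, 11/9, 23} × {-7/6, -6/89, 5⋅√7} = ({-8/29, 5/54, 2/19, 7/44, 1/4, 11/9, 23} × ℕ₀) ∪ ({-7/2, -8/29, 7/44, 1/4, 11/9, 23} × {-7/6, -6/89, 5⋅√7})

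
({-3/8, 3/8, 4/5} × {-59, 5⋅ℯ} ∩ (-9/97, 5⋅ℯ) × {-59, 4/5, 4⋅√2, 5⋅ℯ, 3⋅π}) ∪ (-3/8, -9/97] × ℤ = ((-3/8, -9/97] × ℤ) ∪ ({3/8, 4/5} × {-59, 5⋅ℯ})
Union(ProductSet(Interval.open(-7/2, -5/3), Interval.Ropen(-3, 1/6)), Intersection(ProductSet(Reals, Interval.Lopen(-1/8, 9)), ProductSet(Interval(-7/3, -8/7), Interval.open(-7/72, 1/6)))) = Union(ProductSet(Interval.open(-7/2, -5/3), Interval.Ropen(-3, 1/6)), ProductSet(Interval(-7/3, -8/7), Interval.open(-7/72, 1/6)))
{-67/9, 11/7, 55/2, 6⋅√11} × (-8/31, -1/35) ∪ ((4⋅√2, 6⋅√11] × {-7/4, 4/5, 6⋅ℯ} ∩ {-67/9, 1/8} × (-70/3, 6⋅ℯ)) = {-67/9, 11/7, 55/2, 6⋅√11} × (-8/31, -1/35)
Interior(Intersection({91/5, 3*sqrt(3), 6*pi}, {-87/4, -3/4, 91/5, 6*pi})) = EmptySet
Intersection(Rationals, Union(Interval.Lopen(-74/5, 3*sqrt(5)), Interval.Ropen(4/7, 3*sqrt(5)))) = Intersection(Interval.Lopen(-74/5, 3*sqrt(5)), Rationals)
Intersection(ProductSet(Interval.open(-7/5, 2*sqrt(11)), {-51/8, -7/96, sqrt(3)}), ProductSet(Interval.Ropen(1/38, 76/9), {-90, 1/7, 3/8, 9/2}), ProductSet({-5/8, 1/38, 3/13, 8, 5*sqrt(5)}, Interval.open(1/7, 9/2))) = EmptySet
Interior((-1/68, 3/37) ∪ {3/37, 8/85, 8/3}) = (-1/68, 3/37)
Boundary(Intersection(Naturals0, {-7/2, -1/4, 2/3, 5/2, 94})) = {94}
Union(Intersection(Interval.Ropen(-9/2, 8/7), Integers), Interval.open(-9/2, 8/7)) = Union(Interval.open(-9/2, 8/7), Range(-4, 2, 1))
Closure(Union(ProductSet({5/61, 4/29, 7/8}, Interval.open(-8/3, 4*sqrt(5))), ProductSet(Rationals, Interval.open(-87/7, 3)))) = Union(ProductSet({5/61, 4/29, 7/8}, Interval(-8/3, 4*sqrt(5))), ProductSet(Reals, Interval(-87/7, 3)))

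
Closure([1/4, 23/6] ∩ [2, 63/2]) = [2, 23/6]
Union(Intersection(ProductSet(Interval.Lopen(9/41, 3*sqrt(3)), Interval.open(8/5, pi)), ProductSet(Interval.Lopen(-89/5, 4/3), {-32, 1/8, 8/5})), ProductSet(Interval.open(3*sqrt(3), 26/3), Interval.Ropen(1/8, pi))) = ProductSet(Interval.open(3*sqrt(3), 26/3), Interval.Ropen(1/8, pi))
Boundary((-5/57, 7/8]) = {-5/57, 7/8}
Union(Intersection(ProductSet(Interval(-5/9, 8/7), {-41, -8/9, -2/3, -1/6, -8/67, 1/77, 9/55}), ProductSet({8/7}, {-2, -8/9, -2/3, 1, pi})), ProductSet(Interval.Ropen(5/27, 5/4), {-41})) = Union(ProductSet({8/7}, {-8/9, -2/3}), ProductSet(Interval.Ropen(5/27, 5/4), {-41}))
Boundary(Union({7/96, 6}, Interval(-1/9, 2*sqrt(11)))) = {-1/9, 2*sqrt(11)}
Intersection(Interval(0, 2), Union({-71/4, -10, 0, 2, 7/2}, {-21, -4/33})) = {0, 2}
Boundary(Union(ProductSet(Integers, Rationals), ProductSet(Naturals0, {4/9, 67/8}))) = ProductSet(Integers, Reals)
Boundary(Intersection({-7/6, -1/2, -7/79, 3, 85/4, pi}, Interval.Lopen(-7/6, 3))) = {-1/2, -7/79, 3}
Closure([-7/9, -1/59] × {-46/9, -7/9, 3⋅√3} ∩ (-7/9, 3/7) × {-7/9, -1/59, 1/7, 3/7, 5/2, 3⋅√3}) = [-7/9, -1/59] × {-7/9, 3⋅√3}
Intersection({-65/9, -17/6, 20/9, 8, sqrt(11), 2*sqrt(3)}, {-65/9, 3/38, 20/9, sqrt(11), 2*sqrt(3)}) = {-65/9, 20/9, sqrt(11), 2*sqrt(3)}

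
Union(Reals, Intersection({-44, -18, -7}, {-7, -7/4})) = Reals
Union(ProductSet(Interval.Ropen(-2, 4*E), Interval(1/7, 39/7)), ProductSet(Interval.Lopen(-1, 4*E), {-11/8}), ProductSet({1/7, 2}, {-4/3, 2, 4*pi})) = Union(ProductSet({1/7, 2}, {-4/3, 2, 4*pi}), ProductSet(Interval.Ropen(-2, 4*E), Interval(1/7, 39/7)), ProductSet(Interval.Lopen(-1, 4*E), {-11/8}))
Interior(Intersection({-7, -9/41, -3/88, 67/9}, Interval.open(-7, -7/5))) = EmptySet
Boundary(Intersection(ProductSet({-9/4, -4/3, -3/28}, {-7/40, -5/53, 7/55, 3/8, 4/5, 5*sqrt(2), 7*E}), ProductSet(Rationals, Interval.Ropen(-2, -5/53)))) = ProductSet({-9/4, -4/3, -3/28}, {-7/40})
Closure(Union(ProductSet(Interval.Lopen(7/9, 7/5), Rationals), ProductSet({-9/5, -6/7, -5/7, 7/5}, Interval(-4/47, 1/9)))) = Union(ProductSet({-9/5, -6/7, -5/7, 7/5}, Interval(-4/47, 1/9)), ProductSet(Interval(7/9, 7/5), Reals))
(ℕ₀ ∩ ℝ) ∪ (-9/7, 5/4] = (-9/7, 5/4] ∪ ℕ₀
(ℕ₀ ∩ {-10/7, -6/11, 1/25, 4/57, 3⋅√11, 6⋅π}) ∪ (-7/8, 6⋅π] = (-7/8, 6⋅π]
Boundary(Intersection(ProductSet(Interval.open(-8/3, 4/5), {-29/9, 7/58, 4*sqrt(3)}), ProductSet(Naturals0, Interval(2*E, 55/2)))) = ProductSet(Range(0, 1, 1), {4*sqrt(3)})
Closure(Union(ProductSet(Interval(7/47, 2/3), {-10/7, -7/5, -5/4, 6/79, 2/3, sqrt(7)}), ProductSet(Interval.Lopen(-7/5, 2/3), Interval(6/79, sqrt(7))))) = Union(ProductSet(Interval(-7/5, 2/3), Interval(6/79, sqrt(7))), ProductSet(Interval(7/47, 2/3), {-10/7, -7/5, -5/4, 6/79, 2/3, sqrt(7)}))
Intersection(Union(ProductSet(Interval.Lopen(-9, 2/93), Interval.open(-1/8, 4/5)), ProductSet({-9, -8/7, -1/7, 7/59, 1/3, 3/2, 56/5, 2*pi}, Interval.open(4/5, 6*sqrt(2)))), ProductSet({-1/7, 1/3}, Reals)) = Union(ProductSet({-1/7}, Interval.open(-1/8, 4/5)), ProductSet({-1/7, 1/3}, Interval.open(4/5, 6*sqrt(2))))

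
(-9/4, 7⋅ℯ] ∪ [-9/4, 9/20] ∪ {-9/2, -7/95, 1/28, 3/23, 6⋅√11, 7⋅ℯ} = {-9/2, 6⋅√11} ∪ [-9/4, 7⋅ℯ]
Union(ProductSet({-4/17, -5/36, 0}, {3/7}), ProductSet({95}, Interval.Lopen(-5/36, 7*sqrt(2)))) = Union(ProductSet({95}, Interval.Lopen(-5/36, 7*sqrt(2))), ProductSet({-4/17, -5/36, 0}, {3/7}))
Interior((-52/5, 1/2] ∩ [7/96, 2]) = (7/96, 1/2)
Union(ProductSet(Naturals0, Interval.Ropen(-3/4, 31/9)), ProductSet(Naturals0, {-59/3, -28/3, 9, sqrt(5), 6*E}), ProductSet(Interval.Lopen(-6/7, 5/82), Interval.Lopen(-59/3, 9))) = Union(ProductSet(Interval.Lopen(-6/7, 5/82), Interval.Lopen(-59/3, 9)), ProductSet(Naturals0, Union({-59/3, -28/3, 9, 6*E}, Interval.Ropen(-3/4, 31/9))))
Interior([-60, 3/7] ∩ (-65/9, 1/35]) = (-65/9, 1/35)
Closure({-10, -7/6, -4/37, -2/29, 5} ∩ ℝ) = {-10, -7/6, -4/37, -2/29, 5}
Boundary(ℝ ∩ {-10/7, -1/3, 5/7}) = {-10/7, -1/3, 5/7}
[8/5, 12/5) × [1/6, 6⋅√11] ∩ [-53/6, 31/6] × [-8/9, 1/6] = [8/5, 12/5) × {1/6}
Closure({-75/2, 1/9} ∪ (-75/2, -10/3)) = [-75/2, -10/3] ∪ {1/9}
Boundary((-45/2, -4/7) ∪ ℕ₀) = {-45/2, -4/7} ∪ (ℕ₀ \ (-45/2, -4/7))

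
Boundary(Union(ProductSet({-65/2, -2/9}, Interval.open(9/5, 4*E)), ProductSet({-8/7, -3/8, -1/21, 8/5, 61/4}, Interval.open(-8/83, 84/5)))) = Union(ProductSet({-65/2, -2/9}, Interval(9/5, 4*E)), ProductSet({-8/7, -3/8, -1/21, 8/5, 61/4}, Interval(-8/83, 84/5)))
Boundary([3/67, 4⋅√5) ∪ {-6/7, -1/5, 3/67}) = {-6/7, -1/5, 3/67, 4⋅√5}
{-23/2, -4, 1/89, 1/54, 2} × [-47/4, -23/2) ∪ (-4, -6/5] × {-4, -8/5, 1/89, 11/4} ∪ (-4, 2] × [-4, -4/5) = ((-4, -6/5] × {-4, -8/5, 1/89, 11/4}) ∪ ((-4, 2] × [-4, -4/5)) ∪ ({-23/2, -4, 1/89, 1/54, 2} × [-47/4, -23/2))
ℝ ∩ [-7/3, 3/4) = [-7/3, 3/4)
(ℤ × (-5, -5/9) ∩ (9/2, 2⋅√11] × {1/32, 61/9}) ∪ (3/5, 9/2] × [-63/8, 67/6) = (3/5, 9/2] × [-63/8, 67/6)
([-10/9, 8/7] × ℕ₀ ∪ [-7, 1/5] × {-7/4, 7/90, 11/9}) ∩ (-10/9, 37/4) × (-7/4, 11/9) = ((-10/9, 1/5] × {7/90}) ∪ ((-10/9, 8/7] × {0, 1})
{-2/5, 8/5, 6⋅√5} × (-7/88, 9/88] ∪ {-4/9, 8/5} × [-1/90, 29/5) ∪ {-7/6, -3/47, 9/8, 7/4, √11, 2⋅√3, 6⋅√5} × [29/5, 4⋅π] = ({-4/9, 8/5} × [-1/90, 29/5)) ∪ ({-2/5, 8/5, 6⋅√5} × (-7/88, 9/88]) ∪ ({-7/6, -3/47, 9/8, 7/4, √11, 2⋅√3, 6⋅√5} × [29/5, 4⋅π])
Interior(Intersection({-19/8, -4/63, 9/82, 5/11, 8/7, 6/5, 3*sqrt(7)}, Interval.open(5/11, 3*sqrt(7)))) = EmptySet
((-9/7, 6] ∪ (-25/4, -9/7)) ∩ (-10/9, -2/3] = (-10/9, -2/3]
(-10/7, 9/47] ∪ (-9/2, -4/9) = (-9/2, 9/47]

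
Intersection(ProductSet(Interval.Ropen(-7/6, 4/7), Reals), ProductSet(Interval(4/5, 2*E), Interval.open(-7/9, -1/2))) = EmptySet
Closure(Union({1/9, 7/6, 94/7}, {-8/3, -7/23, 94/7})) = {-8/3, -7/23, 1/9, 7/6, 94/7}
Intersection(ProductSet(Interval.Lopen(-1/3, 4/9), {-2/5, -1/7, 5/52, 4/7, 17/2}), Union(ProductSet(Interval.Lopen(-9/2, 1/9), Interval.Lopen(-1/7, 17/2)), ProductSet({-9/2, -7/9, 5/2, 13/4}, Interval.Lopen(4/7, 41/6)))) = ProductSet(Interval.Lopen(-1/3, 1/9), {5/52, 4/7, 17/2})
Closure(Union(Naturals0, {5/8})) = Union({5/8}, Naturals0)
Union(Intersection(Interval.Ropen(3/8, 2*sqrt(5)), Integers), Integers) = Integers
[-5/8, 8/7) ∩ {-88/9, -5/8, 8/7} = {-5/8}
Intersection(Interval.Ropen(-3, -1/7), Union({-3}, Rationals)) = Intersection(Interval.Ropen(-3, -1/7), Rationals)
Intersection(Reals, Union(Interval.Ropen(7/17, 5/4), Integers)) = Union(Integers, Interval.Ropen(7/17, 5/4))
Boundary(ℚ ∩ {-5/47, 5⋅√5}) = {-5/47}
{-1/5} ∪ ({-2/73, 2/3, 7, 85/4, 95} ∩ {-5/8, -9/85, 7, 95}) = {-1/5, 7, 95}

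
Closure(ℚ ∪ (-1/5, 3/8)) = ℚ ∪ (-∞, ∞)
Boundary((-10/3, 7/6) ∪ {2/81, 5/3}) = {-10/3, 7/6, 5/3}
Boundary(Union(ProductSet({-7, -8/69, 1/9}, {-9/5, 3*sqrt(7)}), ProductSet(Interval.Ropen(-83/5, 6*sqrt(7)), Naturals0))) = Union(ProductSet({-7, -8/69, 1/9}, {-9/5, 3*sqrt(7)}), ProductSet(Interval(-83/5, 6*sqrt(7)), Naturals0))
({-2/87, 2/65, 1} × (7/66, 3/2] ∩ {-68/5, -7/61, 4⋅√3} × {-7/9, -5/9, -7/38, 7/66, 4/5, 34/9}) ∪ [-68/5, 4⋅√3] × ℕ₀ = [-68/5, 4⋅√3] × ℕ₀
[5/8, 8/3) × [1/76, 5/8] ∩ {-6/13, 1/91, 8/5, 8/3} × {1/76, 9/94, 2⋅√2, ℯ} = {8/5} × {1/76, 9/94}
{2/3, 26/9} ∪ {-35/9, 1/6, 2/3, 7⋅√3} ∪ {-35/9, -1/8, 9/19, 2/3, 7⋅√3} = {-35/9, -1/8, 1/6, 9/19, 2/3, 26/9, 7⋅√3}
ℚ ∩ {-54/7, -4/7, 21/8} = {-54/7, -4/7, 21/8}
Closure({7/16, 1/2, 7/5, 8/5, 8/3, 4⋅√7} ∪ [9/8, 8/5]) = {7/16, 1/2, 8/3, 4⋅√7} ∪ [9/8, 8/5]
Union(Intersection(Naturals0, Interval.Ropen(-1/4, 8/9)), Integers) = Integers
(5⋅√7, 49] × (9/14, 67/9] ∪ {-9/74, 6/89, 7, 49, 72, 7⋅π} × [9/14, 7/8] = ({-9/74, 6/89, 7, 49, 72, 7⋅π} × [9/14, 7/8]) ∪ ((5⋅√7, 49] × (9/14, 67/9])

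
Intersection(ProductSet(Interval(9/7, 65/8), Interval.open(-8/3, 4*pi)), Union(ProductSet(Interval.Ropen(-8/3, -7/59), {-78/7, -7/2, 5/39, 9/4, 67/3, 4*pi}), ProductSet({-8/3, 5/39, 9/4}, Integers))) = ProductSet({9/4}, Range(-2, 13, 1))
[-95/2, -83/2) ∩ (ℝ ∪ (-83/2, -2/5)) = [-95/2, -83/2)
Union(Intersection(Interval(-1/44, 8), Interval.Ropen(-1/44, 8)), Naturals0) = Union(Interval(-1/44, 8), Naturals0)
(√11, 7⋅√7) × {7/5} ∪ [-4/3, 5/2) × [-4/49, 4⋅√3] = ((√11, 7⋅√7) × {7/5}) ∪ ([-4/3, 5/2) × [-4/49, 4⋅√3])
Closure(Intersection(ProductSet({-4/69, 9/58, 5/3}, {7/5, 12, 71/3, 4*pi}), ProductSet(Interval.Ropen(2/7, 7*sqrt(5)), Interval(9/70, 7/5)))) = ProductSet({5/3}, {7/5})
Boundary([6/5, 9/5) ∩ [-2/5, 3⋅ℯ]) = {6/5, 9/5}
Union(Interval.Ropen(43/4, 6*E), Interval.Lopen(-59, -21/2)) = Union(Interval.Lopen(-59, -21/2), Interval.Ropen(43/4, 6*E))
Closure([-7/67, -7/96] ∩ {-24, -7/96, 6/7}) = {-7/96}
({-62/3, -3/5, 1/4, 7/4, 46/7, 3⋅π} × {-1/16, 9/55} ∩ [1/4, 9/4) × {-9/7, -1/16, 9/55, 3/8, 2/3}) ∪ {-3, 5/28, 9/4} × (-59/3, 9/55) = ({1/4, 7/4} × {-1/16, 9/55}) ∪ ({-3, 5/28, 9/4} × (-59/3, 9/55))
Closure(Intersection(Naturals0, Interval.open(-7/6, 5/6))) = Range(0, 1, 1)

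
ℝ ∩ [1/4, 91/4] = [1/4, 91/4]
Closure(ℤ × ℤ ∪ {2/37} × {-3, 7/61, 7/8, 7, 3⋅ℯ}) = (ℤ × ℤ) ∪ ({2/37} × {-3, 7/61, 7/8, 7, 3⋅ℯ})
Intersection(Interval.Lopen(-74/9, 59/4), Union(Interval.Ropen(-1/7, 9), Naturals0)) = Union(Interval(-1/7, 9), Range(0, 15, 1))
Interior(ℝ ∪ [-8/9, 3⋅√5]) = (-∞, ∞)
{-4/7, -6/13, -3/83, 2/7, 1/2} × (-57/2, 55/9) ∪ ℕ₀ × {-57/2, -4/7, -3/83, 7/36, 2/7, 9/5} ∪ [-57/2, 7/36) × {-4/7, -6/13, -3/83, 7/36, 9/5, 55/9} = (ℕ₀ × {-57/2, -4/7, -3/83, 7/36, 2/7, 9/5}) ∪ ({-4/7, -6/13, -3/83, 2/7, 1/2} × (-57/2, 55/9)) ∪ ([-57/2, 7/36) × {-4/7, -6/13, -3/83, 7/36, 9/5, 55/9})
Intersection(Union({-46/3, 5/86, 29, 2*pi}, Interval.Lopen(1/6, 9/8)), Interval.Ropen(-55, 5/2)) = Union({-46/3, 5/86}, Interval.Lopen(1/6, 9/8))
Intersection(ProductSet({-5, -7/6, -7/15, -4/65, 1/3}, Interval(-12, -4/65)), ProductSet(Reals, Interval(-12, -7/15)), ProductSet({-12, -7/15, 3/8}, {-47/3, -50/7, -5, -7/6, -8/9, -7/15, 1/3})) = ProductSet({-7/15}, {-50/7, -5, -7/6, -8/9, -7/15})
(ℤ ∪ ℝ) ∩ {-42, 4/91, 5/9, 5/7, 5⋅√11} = {-42, 4/91, 5/9, 5/7, 5⋅√11}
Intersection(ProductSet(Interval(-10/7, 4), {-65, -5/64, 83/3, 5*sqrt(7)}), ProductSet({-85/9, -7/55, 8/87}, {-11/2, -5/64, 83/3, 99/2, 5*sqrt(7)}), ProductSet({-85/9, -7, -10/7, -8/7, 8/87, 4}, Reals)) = ProductSet({8/87}, {-5/64, 83/3, 5*sqrt(7)})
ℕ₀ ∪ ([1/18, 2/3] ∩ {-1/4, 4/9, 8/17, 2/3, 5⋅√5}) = ℕ₀ ∪ {4/9, 8/17, 2/3}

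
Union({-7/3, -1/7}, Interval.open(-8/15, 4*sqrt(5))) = Union({-7/3}, Interval.open(-8/15, 4*sqrt(5)))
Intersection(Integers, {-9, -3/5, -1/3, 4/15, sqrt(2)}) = {-9}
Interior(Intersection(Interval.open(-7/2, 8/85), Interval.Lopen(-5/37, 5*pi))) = Interval.open(-5/37, 8/85)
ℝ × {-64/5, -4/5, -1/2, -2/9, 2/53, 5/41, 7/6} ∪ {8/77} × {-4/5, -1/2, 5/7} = ({8/77} × {-4/5, -1/2, 5/7}) ∪ (ℝ × {-64/5, -4/5, -1/2, -2/9, 2/53, 5/41, 7/6})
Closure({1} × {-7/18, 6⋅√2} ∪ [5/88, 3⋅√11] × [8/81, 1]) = ({1} × {-7/18, 6⋅√2}) ∪ ([5/88, 3⋅√11] × [8/81, 1])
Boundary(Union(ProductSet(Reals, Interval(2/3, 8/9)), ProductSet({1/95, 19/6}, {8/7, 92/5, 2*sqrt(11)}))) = Union(ProductSet({1/95, 19/6}, {8/7, 92/5, 2*sqrt(11)}), ProductSet(Reals, {2/3, 8/9}))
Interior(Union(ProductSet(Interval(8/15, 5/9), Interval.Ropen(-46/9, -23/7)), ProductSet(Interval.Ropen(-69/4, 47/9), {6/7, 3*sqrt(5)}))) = ProductSet(Interval.open(8/15, 5/9), Interval.open(-46/9, -23/7))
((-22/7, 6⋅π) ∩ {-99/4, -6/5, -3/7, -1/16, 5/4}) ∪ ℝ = ℝ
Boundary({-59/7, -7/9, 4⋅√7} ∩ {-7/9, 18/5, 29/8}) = {-7/9}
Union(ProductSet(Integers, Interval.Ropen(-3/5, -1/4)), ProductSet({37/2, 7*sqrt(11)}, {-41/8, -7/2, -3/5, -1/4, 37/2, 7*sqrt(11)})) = Union(ProductSet({37/2, 7*sqrt(11)}, {-41/8, -7/2, -3/5, -1/4, 37/2, 7*sqrt(11)}), ProductSet(Integers, Interval.Ropen(-3/5, -1/4)))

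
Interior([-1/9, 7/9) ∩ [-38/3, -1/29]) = (-1/9, -1/29)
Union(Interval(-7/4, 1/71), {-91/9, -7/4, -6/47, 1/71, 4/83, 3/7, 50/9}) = Union({-91/9, 4/83, 3/7, 50/9}, Interval(-7/4, 1/71))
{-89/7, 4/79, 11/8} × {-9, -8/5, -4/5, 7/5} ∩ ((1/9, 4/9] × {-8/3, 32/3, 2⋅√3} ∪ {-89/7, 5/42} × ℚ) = {-89/7} × {-9, -8/5, -4/5, 7/5}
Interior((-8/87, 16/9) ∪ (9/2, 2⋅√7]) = (-8/87, 16/9) ∪ (9/2, 2⋅√7)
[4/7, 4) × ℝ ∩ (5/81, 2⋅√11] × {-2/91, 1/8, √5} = [4/7, 4) × {-2/91, 1/8, √5}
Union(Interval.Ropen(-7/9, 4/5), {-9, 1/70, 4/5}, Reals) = Interval(-oo, oo)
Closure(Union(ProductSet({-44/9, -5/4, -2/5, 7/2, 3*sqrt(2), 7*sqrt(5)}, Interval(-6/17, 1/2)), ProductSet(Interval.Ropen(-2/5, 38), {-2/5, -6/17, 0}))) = Union(ProductSet({-44/9, -5/4, -2/5, 7/2, 3*sqrt(2), 7*sqrt(5)}, Interval(-6/17, 1/2)), ProductSet(Interval(-2/5, 38), {-2/5, -6/17, 0}))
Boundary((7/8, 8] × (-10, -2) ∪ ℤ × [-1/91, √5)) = ({7/8, 8} × [-10, -2]) ∪ (ℤ × [-1/91, √5]) ∪ ([7/8, 8] × {-10, -2})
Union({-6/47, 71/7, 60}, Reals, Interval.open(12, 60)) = Interval(-oo, oo)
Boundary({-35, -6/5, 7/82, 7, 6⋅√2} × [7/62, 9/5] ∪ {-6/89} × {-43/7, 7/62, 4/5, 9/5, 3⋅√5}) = ({-6/89} × {-43/7, 7/62, 4/5, 9/5, 3⋅√5}) ∪ ({-35, -6/5, 7/82, 7, 6⋅√2} × [7/62, 9/5])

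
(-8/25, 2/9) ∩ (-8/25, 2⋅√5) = (-8/25, 2/9)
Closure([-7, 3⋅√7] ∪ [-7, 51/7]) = [-7, 3⋅√7]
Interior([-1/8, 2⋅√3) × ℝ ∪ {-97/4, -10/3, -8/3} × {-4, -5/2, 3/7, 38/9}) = (-1/8, 2⋅√3) × ℝ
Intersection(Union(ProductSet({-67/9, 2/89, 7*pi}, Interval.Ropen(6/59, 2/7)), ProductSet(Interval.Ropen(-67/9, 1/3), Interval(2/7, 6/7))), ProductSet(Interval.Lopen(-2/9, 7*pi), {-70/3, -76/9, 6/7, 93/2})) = ProductSet(Interval.open(-2/9, 1/3), {6/7})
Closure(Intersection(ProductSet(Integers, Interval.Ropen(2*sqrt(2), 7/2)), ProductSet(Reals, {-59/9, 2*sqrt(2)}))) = ProductSet(Integers, {2*sqrt(2)})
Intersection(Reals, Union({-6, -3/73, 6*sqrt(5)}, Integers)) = Union({-3/73, 6*sqrt(5)}, Integers)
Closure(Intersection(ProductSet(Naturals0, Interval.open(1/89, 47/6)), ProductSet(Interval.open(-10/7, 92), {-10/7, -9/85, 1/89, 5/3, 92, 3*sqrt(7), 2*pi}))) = ProductSet(Range(0, 92, 1), {5/3, 2*pi})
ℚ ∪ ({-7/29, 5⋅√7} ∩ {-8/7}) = ℚ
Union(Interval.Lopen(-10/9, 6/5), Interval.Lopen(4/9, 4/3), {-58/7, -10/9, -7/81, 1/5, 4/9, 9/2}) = Union({-58/7, 9/2}, Interval(-10/9, 4/3))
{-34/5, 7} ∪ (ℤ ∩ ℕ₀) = {-34/5} ∪ ℕ₀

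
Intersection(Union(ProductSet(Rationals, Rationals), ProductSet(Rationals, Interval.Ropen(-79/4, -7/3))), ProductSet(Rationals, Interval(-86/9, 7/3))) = ProductSet(Rationals, Union(Intersection(Interval(-86/9, 7/3), Rationals), Interval(-86/9, -7/3)))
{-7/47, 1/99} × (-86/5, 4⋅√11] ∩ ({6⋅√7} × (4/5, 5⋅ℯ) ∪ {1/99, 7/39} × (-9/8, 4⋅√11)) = {1/99} × (-9/8, 4⋅√11)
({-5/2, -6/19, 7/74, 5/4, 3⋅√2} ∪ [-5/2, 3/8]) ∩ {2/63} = {2/63}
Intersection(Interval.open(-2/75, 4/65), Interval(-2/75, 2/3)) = Interval.open(-2/75, 4/65)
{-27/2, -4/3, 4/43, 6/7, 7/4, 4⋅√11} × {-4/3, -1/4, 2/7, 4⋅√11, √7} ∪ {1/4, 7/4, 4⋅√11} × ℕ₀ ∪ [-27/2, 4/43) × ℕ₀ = (([-27/2, 4/43) ∪ {1/4, 7/4, 4⋅√11}) × ℕ₀) ∪ ({-27/2, -4/3, 4/43, 6/7, 7/4, 4⋅√11} × {-4/3, -1/4, 2/7, 4⋅√11, √7})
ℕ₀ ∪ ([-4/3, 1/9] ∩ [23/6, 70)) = ℕ₀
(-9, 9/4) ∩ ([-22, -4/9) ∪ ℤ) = (-9, -4/9) ∪ {-8, -7, …, 2}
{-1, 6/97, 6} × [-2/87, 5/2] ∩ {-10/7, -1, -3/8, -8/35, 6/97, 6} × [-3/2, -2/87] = {-1, 6/97, 6} × {-2/87}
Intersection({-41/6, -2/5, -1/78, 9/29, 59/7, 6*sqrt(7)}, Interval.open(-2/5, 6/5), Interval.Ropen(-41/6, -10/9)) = EmptySet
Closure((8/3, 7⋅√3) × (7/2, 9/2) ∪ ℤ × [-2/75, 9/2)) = (ℤ × [-2/75, 9/2]) ∪ ({8/3, 7⋅√3} × [7/2, 9/2]) ∪ ([8/3, 7⋅√3] × {7/2, 9/2}) ∪ ((8/3, 7⋅√3) × (7/2, 9/2))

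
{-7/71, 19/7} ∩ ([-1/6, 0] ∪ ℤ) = {-7/71}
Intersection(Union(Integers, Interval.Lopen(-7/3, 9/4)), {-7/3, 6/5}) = {6/5}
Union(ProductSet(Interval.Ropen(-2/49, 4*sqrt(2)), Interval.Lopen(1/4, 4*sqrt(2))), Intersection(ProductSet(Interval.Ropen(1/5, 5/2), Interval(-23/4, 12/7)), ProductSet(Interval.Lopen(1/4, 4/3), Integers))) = Union(ProductSet(Interval.Ropen(-2/49, 4*sqrt(2)), Interval.Lopen(1/4, 4*sqrt(2))), ProductSet(Interval.Lopen(1/4, 4/3), Range(-5, 2, 1)))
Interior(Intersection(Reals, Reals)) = Reals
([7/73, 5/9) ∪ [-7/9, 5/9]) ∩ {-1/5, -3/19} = {-1/5, -3/19}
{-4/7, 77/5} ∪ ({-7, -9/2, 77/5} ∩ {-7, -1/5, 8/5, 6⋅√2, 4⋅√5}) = {-7, -4/7, 77/5}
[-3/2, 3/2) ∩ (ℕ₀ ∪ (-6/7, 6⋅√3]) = (-6/7, 3/2) ∪ {0, 1}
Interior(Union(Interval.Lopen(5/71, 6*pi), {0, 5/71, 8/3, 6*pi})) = Interval.open(5/71, 6*pi)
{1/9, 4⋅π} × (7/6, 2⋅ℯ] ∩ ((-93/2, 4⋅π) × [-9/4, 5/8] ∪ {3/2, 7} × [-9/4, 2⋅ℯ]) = ∅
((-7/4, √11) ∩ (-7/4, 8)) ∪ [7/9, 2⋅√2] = (-7/4, √11)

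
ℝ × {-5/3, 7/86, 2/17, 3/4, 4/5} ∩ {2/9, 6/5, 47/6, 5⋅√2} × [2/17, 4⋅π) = {2/9, 6/5, 47/6, 5⋅√2} × {2/17, 3/4, 4/5}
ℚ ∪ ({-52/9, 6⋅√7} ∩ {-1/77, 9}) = ℚ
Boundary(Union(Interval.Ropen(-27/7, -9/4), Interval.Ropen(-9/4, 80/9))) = {-27/7, 80/9}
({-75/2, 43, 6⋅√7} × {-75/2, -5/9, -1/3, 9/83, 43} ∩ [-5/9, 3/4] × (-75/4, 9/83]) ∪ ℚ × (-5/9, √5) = ℚ × (-5/9, √5)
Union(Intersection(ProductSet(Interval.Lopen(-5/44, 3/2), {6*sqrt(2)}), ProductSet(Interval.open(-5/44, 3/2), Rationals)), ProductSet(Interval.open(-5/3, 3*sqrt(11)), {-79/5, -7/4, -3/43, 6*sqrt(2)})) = ProductSet(Interval.open(-5/3, 3*sqrt(11)), {-79/5, -7/4, -3/43, 6*sqrt(2)})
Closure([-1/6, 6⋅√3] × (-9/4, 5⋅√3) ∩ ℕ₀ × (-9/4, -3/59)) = {0, 1, …, 10} × [-9/4, -3/59]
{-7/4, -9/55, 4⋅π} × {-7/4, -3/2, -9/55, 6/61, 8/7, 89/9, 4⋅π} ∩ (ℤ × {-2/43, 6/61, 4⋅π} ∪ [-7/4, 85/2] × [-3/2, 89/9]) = {-7/4, -9/55, 4⋅π} × {-3/2, -9/55, 6/61, 8/7, 89/9}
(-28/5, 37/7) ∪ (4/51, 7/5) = (-28/5, 37/7)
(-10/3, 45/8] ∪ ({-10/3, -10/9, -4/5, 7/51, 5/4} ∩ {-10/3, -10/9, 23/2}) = [-10/3, 45/8]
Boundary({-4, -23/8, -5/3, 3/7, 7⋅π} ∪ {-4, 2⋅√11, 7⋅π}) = {-4, -23/8, -5/3, 3/7, 2⋅√11, 7⋅π}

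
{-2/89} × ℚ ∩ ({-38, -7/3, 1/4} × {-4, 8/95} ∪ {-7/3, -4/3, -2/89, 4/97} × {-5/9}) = {-2/89} × {-5/9}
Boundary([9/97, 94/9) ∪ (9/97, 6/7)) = {9/97, 94/9}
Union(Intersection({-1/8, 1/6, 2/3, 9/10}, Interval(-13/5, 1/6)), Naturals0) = Union({-1/8, 1/6}, Naturals0)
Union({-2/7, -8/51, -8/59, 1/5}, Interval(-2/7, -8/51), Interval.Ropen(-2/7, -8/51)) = Union({-8/59, 1/5}, Interval(-2/7, -8/51))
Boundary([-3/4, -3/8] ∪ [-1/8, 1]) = {-3/4, -3/8, -1/8, 1}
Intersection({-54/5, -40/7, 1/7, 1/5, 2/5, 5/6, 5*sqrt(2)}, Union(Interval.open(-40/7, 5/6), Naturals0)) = {1/7, 1/5, 2/5}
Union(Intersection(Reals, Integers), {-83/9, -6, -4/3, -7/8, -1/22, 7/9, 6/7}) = Union({-83/9, -4/3, -7/8, -1/22, 7/9, 6/7}, Integers)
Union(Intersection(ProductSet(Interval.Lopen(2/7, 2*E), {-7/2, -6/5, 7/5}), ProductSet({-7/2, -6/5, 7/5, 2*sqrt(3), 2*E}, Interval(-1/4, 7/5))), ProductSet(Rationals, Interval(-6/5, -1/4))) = Union(ProductSet({7/5, 2*sqrt(3), 2*E}, {7/5}), ProductSet(Rationals, Interval(-6/5, -1/4)))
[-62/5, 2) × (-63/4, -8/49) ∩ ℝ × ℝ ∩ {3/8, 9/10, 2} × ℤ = {3/8, 9/10} × {-15, -14, …, -1}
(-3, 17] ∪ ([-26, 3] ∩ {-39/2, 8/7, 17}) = {-39/2} ∪ (-3, 17]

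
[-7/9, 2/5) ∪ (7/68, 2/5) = [-7/9, 2/5)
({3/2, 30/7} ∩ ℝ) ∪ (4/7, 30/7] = (4/7, 30/7]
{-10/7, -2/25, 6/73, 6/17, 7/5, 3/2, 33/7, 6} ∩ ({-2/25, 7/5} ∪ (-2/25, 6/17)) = {-2/25, 6/73, 7/5}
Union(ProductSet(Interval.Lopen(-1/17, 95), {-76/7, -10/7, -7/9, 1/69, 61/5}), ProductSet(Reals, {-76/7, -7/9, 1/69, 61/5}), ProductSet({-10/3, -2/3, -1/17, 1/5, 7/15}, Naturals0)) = Union(ProductSet({-10/3, -2/3, -1/17, 1/5, 7/15}, Naturals0), ProductSet(Interval.Lopen(-1/17, 95), {-76/7, -10/7, -7/9, 1/69, 61/5}), ProductSet(Reals, {-76/7, -7/9, 1/69, 61/5}))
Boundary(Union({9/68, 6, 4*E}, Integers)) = Union({9/68, 4*E}, Integers)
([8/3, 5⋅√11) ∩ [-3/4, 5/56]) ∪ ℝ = ℝ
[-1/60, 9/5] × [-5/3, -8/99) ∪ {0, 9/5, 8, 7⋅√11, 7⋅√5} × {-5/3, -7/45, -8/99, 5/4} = ([-1/60, 9/5] × [-5/3, -8/99)) ∪ ({0, 9/5, 8, 7⋅√11, 7⋅√5} × {-5/3, -7/45, -8/99, 5/4})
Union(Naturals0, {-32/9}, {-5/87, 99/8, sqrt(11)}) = Union({-32/9, -5/87, 99/8, sqrt(11)}, Naturals0)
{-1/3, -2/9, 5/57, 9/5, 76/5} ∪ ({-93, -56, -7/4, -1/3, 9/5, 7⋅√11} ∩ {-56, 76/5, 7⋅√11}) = {-56, -1/3, -2/9, 5/57, 9/5, 76/5, 7⋅√11}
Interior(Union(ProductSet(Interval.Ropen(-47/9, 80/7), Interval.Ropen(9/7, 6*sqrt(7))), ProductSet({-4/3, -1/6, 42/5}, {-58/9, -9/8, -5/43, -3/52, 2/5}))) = ProductSet(Interval.open(-47/9, 80/7), Interval.open(9/7, 6*sqrt(7)))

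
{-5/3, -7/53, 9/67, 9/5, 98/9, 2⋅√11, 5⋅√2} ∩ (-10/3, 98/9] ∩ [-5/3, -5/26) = {-5/3}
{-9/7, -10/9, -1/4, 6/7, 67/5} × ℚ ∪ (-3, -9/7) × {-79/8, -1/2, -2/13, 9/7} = ({-9/7, -10/9, -1/4, 6/7, 67/5} × ℚ) ∪ ((-3, -9/7) × {-79/8, -1/2, -2/13, 9/7})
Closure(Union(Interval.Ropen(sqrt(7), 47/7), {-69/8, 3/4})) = Union({-69/8, 3/4}, Interval(sqrt(7), 47/7))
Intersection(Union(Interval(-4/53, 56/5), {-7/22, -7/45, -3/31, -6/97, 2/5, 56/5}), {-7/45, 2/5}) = {-7/45, 2/5}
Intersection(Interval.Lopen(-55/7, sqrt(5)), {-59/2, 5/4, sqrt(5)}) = {5/4, sqrt(5)}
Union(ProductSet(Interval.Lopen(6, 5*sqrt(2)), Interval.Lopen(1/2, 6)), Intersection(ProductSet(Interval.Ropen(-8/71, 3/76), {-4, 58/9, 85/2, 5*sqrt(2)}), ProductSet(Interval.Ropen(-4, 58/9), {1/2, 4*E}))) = ProductSet(Interval.Lopen(6, 5*sqrt(2)), Interval.Lopen(1/2, 6))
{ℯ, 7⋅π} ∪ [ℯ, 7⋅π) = [ℯ, 7⋅π]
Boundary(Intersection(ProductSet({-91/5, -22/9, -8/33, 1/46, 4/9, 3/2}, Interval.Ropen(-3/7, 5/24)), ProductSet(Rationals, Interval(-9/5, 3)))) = ProductSet({-91/5, -22/9, -8/33, 1/46, 4/9, 3/2}, Interval(-3/7, 5/24))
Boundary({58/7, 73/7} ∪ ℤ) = ℤ ∪ {58/7, 73/7}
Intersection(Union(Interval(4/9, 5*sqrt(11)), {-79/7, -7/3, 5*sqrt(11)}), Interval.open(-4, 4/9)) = {-7/3}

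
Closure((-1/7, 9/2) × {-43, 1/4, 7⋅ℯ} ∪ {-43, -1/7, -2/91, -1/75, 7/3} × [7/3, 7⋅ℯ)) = ([-1/7, 9/2] × {-43, 1/4, 7⋅ℯ}) ∪ ({-43, -1/7, -2/91, -1/75, 7/3} × [7/3, 7⋅ℯ])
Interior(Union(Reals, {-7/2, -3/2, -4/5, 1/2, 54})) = Reals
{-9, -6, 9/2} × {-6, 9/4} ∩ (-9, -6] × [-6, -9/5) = {-6} × {-6}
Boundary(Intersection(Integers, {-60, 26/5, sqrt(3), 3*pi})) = {-60}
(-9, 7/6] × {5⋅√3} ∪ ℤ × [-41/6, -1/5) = (ℤ × [-41/6, -1/5)) ∪ ((-9, 7/6] × {5⋅√3})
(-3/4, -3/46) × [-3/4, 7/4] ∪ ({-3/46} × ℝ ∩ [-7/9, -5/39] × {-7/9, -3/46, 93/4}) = (-3/4, -3/46) × [-3/4, 7/4]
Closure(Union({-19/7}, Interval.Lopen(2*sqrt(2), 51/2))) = Union({-19/7}, Interval(2*sqrt(2), 51/2))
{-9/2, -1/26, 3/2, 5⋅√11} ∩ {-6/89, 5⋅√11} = {5⋅√11}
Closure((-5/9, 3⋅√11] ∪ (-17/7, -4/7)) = [-17/7, -4/7] ∪ [-5/9, 3⋅√11]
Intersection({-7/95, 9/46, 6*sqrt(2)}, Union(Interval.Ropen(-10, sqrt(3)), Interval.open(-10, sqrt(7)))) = {-7/95, 9/46}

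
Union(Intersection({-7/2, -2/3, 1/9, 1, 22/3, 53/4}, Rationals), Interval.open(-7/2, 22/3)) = Union({53/4}, Interval(-7/2, 22/3))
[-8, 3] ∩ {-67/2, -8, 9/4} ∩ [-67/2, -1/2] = {-8}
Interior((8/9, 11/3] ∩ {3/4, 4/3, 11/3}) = ∅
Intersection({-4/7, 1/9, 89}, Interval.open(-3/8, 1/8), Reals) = {1/9}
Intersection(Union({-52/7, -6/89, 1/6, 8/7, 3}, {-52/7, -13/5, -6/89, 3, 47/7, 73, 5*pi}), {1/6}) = {1/6}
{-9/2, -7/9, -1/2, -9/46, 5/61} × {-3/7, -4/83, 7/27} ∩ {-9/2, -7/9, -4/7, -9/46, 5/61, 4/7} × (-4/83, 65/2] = {-9/2, -7/9, -9/46, 5/61} × {7/27}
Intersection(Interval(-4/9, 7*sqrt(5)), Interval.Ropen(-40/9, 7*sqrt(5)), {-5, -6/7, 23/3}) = {23/3}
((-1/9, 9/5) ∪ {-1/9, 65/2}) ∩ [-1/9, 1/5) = [-1/9, 1/5)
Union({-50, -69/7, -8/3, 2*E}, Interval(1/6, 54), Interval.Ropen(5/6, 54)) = Union({-50, -69/7, -8/3}, Interval(1/6, 54))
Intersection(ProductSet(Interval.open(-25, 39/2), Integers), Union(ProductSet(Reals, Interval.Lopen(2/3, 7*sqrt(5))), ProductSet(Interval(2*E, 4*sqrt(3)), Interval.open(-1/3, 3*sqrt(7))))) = Union(ProductSet(Interval.open(-25, 39/2), Range(1, 16, 1)), ProductSet(Interval(2*E, 4*sqrt(3)), Range(0, 8, 1)))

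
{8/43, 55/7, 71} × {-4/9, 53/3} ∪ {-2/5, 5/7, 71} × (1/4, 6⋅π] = ({8/43, 55/7, 71} × {-4/9, 53/3}) ∪ ({-2/5, 5/7, 71} × (1/4, 6⋅π])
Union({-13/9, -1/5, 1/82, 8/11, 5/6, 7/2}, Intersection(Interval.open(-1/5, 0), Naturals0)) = {-13/9, -1/5, 1/82, 8/11, 5/6, 7/2}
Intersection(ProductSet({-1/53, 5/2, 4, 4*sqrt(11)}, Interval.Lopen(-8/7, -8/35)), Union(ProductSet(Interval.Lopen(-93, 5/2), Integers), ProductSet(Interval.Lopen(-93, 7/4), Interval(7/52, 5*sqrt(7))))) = ProductSet({-1/53, 5/2}, Range(-1, 0, 1))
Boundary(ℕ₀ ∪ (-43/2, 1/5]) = {-43/2, 1/5} ∪ (ℕ₀ \ (-43/2, 1/5))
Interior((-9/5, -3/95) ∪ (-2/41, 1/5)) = (-9/5, 1/5)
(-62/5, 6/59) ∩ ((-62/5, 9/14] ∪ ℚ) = (-62/5, 6/59) ∪ (ℚ ∩ (-62/5, 6/59))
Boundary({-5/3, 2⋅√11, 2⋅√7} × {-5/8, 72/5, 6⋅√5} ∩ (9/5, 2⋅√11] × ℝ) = {2⋅√11, 2⋅√7} × {-5/8, 72/5, 6⋅√5}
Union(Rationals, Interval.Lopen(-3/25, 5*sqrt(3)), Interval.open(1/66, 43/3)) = Union(Interval(-3/25, 43/3), Rationals)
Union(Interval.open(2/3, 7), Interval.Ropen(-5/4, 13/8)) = Interval.Ropen(-5/4, 7)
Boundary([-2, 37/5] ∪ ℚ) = (-∞, -2] ∪ [37/5, ∞)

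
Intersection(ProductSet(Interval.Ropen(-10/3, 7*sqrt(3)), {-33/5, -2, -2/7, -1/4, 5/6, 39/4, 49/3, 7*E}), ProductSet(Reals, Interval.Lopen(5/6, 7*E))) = ProductSet(Interval.Ropen(-10/3, 7*sqrt(3)), {39/4, 49/3, 7*E})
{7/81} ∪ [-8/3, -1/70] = [-8/3, -1/70] ∪ {7/81}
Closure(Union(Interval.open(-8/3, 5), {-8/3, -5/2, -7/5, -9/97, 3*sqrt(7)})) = Union({3*sqrt(7)}, Interval(-8/3, 5))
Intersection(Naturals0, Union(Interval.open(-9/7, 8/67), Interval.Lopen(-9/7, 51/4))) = Range(0, 13, 1)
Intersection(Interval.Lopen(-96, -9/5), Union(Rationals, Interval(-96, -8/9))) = Union(Intersection(Interval.Lopen(-96, -9/5), Rationals), Interval.Lopen(-96, -9/5))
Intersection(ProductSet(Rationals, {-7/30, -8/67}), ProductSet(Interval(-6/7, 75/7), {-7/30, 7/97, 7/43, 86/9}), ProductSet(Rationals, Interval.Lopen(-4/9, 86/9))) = ProductSet(Intersection(Interval(-6/7, 75/7), Rationals), {-7/30})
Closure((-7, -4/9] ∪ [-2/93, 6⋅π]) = [-7, -4/9] ∪ [-2/93, 6⋅π]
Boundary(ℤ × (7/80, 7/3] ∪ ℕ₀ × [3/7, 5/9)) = ℤ × [7/80, 7/3]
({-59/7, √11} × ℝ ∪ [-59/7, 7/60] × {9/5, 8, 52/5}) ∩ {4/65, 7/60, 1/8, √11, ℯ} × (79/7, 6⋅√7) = {√11} × (79/7, 6⋅√7)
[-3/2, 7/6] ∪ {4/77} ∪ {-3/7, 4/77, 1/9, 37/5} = [-3/2, 7/6] ∪ {37/5}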